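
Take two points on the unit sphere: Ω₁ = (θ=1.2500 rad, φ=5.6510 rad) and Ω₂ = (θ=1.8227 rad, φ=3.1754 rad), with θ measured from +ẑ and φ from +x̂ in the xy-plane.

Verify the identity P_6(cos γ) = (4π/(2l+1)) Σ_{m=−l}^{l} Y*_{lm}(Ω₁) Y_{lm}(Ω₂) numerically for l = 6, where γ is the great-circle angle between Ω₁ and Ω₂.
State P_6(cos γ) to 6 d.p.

-0.393536

Expand P_6 via completeness: Σ_{m} conj(Y_{6,m}) at Ω₁ times Y_{6,m} at Ω₂ —
  [-6]  conj(Y_{6,-6})(Ω₁) = -0.28057 + 0.21396j ; Y_{6,-6}(Ω₂) = 0.39036 - 0.08029j ; Δ = -0.09234 + 0.10605j
  [-5]  conj(Y_{6,-5})(Ω₁) = -0.40605 + 0.00785j ; Y_{6,-5}(Ω₂) = 0.35025 - 0.05977j ; Δ = -0.14175 + 0.02702j
  [-4]  conj(Y_{6,-4})(Ω₁) = -0.02218 - 0.01560j ; Y_{6,-4}(Ω₂) = -0.09846 + 0.01340j ; Δ = 0.00239 + 0.00124j
  [-3]  conj(Y_{6,-3})(Ω₁) = 0.10709 + 0.31703j ; Y_{6,-3}(Ω₂) = -0.33987 + 0.03459j ; Δ = -0.04736 - 0.10404j
  [-2]  conj(Y_{6,-2})(Ω₁) = -0.04101 + 0.12961j ; Y_{6,-2}(Ω₂) = 0.00278 - 0.00019j ; Δ = -0.00009 + 0.00037j
  [-1]  conj(Y_{6,-1})(Ω₁) = 0.23306 - 0.17071j ; Y_{6,-1}(Ω₂) = 0.32436 - 0.01097j ; Δ = 0.07372 - 0.05793j
  [+0]  conj(Y_{6,0})(Ω₁) = 0.16229 + 0.00000j ; Y_{6,0}(Ω₂) = 0.02306 + 0.00000j ; Δ = 0.00374 + 0.00000j
  [+1]  conj(Y_{6,1})(Ω₁) = -0.23306 - 0.17071j ; Y_{6,1}(Ω₂) = -0.32436 - 0.01097j ; Δ = 0.07372 + 0.05793j
  [+2]  conj(Y_{6,2})(Ω₁) = -0.04101 - 0.12961j ; Y_{6,2}(Ω₂) = 0.00278 + 0.00019j ; Δ = -0.00009 - 0.00037j
  [+3]  conj(Y_{6,3})(Ω₁) = -0.10709 + 0.31703j ; Y_{6,3}(Ω₂) = 0.33987 + 0.03459j ; Δ = -0.04736 + 0.10404j
  [+4]  conj(Y_{6,4})(Ω₁) = -0.02218 + 0.01560j ; Y_{6,4}(Ω₂) = -0.09846 - 0.01340j ; Δ = 0.00239 - 0.00124j
  [+5]  conj(Y_{6,5})(Ω₁) = 0.40605 + 0.00785j ; Y_{6,5}(Ω₂) = -0.35025 - 0.05977j ; Δ = -0.14175 - 0.02702j
  [+6]  conj(Y_{6,6})(Ω₁) = -0.28057 - 0.21396j ; Y_{6,6}(Ω₂) = 0.39036 + 0.08029j ; Δ = -0.09234 - 0.10605j
Accumulated sum -0.40712 + 0.00000j; after 4π/(2l+1) scaling, -0.39354 + 0.00000j ⇒ P_6 = -0.393536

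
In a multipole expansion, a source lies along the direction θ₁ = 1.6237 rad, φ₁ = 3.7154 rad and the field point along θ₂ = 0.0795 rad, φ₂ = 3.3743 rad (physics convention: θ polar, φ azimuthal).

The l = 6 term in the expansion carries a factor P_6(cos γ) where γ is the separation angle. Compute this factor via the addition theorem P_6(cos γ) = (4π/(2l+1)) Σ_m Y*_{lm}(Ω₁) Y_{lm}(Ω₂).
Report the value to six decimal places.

Summing Y*_{l m}(θ₁,φ₁)·Y_{l m}(θ₂,φ₂) over m ∈ [−6, 6]; prefactor 4π/(2·6+1) = 0.966644:
  m=-6: Y*=(-0.457470, -0.142140)  Y=(0.000000, -0.000000)  product (-0.000000, 0.000000)
  m=-5: Y*=(-0.084629, 0.023655)  Y=(-0.000002, 0.000005)  product (0.000000, -0.000000)
  m=-4: Y*=(0.227891, -0.257520)  Y=(0.000084, -0.000113)  product (-0.000010, -0.000047)
  m=-3: Y*=(0.015283, -0.100693)  Y=(-0.001976, 0.001658)  product (0.000137, 0.000224)
  m=-2: Y*=(0.126699, 0.281306)  Y=(0.028817, -0.014472)  product (0.007722, 0.006273)
  m=-1: Y*=(0.089823, 0.058057)  Y=(-0.246717, 0.058472)  product (-0.025556, -0.009072)
  m=+0: Y*=(-0.299338, -0.000000)  Y=(0.950704, 0.000000)  product (-0.284582, -0.000000)
  m=+1: Y*=(-0.089823, 0.058057)  Y=(0.246717, 0.058472)  product (-0.025556, 0.009072)
  m=+2: Y*=(0.126699, -0.281306)  Y=(0.028817, 0.014472)  product (0.007722, -0.006273)
  m=+3: Y*=(-0.015283, -0.100693)  Y=(0.001976, 0.001658)  product (0.000137, -0.000224)
  m=+4: Y*=(0.227891, 0.257520)  Y=(0.000084, 0.000113)  product (-0.000010, 0.000047)
  m=+5: Y*=(0.084629, 0.023655)  Y=(0.000002, 0.000005)  product (0.000000, 0.000000)
  m=+6: Y*=(-0.457470, 0.142140)  Y=(0.000000, 0.000000)  product (-0.000000, -0.000000)
Total Σ_m = (-0.319995, 0.000000). Multiply by 0.966644: (-0.309321, 0.000000). P_6(cos γ) = -0.309321

-0.309321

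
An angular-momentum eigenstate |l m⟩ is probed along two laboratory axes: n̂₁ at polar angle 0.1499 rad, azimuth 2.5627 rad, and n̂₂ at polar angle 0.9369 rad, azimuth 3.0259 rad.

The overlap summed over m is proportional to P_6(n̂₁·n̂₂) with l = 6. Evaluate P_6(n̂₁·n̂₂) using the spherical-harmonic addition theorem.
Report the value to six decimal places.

Summing Y*_{l m}(θ₁,φ₁)·Y_{l m}(θ₂,φ₂) over m ∈ [−6, 6]; prefactor 4π/(2·6+1) = 0.966644:
  m=-6: Y*=(-0.000005, 0.000002)  Y=(0.101588, 0.084557)  product (-0.000001, -0.000000)
  m=-5: Y*=(0.000119, 0.000030)  Y=(-0.281816, -0.184019)  product (-0.000028, -0.000030)
  m=-4: Y*=(-0.001173, -0.001273)  Y=(0.384663, 0.191910)  product (-0.000207, -0.000715)
  m=-3: Y*=(0.002747, 0.016407)  Y=(-0.162990, -0.058957)  product (0.000520, -0.002836)
  m=-2: Y*=(0.043574, -0.099435)  Y=(-0.257949, -0.060774)  product (-0.017283, 0.023001)
  m=-1: Y*=(-0.367331, 0.240082)  Y=(0.285716, 0.033204)  product (-0.112924, 0.056399)
  m=+0: Y*=(0.790717, -0.000000)  Y=(0.193372, 0.000000)  product (0.152903, 0.000000)
  m=+1: Y*=(0.367331, 0.240082)  Y=(-0.285716, 0.033204)  product (-0.112924, -0.056399)
  m=+2: Y*=(0.043574, 0.099435)  Y=(-0.257949, 0.060774)  product (-0.017283, -0.023001)
  m=+3: Y*=(-0.002747, 0.016407)  Y=(0.162990, -0.058957)  product (0.000520, 0.002836)
  m=+4: Y*=(-0.001173, 0.001273)  Y=(0.384663, -0.191910)  product (-0.000207, 0.000715)
  m=+5: Y*=(-0.000119, 0.000030)  Y=(0.281816, -0.184019)  product (-0.000028, 0.000030)
  m=+6: Y*=(-0.000005, -0.000002)  Y=(0.101588, -0.084557)  product (-0.000001, 0.000000)
Σ over m = (-0.106943, 0.000000); ×(4π/13) → (-0.103376, 0.000000). Real part: -0.103376

-0.103376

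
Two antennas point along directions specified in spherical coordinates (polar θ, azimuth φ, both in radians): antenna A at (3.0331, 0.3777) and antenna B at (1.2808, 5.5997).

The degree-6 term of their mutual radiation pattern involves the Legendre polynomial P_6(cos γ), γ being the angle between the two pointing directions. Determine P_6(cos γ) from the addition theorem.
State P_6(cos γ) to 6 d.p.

-0.010564

Addition theorem: P_6(cos γ) = (4π/13) Σ_m Y*_{lm}(Ω₁) Y_{lm}(Ω₂), m = −6…6:
  m=-6: Y*=-0.000000+0.000001i  Y=-0.214710-0.306239i  product +0.000000+0.000000i
  m=-5: Y*=+0.000008-0.000024i  Y=-0.372005-0.105296i  product -0.000005+0.000008i
  m=-4: Y*=+0.000029+0.000483i  Y=+0.027774-0.011994i  product +0.000007+0.000013i
  m=-3: Y*=-0.002743-0.005861i  Y=+0.158871-0.305417i  product -0.002226-0.000093i
  m=-2: Y*=+0.042927+0.040426i  Y=-0.015205-0.073561i  product +0.002321-0.003772i
  m=-1: Y*=-0.312554-0.124005i  Y=+0.242246+0.197295i  product -0.051249-0.091705i
  m=+0: Y*=+0.895173-0.000000i  Y=+0.102077+0.000000i  product +0.091376+0.000000i
  m=+1: Y*=+0.312554-0.124005i  Y=-0.242246+0.197295i  product -0.051249+0.091705i
  m=+2: Y*=+0.042927-0.040426i  Y=-0.015205+0.073561i  product +0.002321+0.003772i
  m=+3: Y*=+0.002743-0.005861i  Y=-0.158871-0.305417i  product -0.002226+0.000093i
  m=+4: Y*=+0.000029-0.000483i  Y=+0.027774+0.011994i  product +0.000007-0.000013i
  m=+5: Y*=-0.000008-0.000024i  Y=+0.372005-0.105296i  product -0.000005-0.000008i
  m=+6: Y*=-0.000000-0.000001i  Y=-0.214710+0.306239i  product +0.000000-0.000000i
Total Σ_m = -0.010928-0.000000i. Multiply by 0.966644: -0.010564-0.000000i. P_6(cos γ) = -0.010564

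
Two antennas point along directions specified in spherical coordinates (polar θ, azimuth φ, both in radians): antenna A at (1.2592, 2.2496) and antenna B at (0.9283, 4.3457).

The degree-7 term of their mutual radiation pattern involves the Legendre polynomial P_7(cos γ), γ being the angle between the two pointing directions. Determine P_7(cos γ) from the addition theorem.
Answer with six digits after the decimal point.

0.293249

Summing Y*_{l m}(θ₁,φ₁)·Y_{l m}(θ₂,φ₂) over m ∈ [−7, 7]; prefactor 4π/(2·7+1) = 0.837758:
  m=-7: -0.353700-0.013885i × +0.057311+0.088481i = -0.019042-0.032091i  (running Σ = -0.019042-0.032091i)
  m=-6: +0.254608+0.342275i × +0.173766-0.238657i = +0.125929-0.001288i  (running Σ = +0.106886-0.033380i)
  m=-5: +0.015887-0.061594i × -0.427442-0.114922i = -0.013869+0.024502i  (running Σ = +0.093017-0.008878i)
  m=-4: +0.298983-0.135811i × +0.031284+0.299606i = +0.050043+0.085328i  (running Σ = +0.143061+0.076451i)
  m=-3: -0.165394-0.083104i × -0.114488+0.058261i = +0.023777-0.000122i  (running Σ = +0.166838+0.076329i)
  m=-2: -0.054474-0.251635i × +0.270543+0.243764i = +0.046602-0.081357i  (running Σ = +0.213440-0.005028i)
  m=-1: -0.140171+0.173761i × +0.008873-0.023103i = +0.002771+0.004780i  (running Σ = +0.216211-0.000248i)
  m=0: -0.233606-0.000000i × +0.352650+0.000000i = -0.082381-0.000000i  (running Σ = +0.133829-0.000248i)
  m=1: +0.140171+0.173761i × -0.008873-0.023103i = +0.002771-0.004780i  (running Σ = +0.136600-0.005028i)
  m=2: -0.054474+0.251635i × +0.270543-0.243764i = +0.046602+0.081357i  (running Σ = +0.183202+0.076329i)
  m=3: +0.165394-0.083104i × +0.114488+0.058261i = +0.023777+0.000122i  (running Σ = +0.206979+0.076451i)
  m=4: +0.298983+0.135811i × +0.031284-0.299606i = +0.050043-0.085328i  (running Σ = +0.257023-0.008878i)
  m=5: -0.015887-0.061594i × +0.427442-0.114922i = -0.013869-0.024502i  (running Σ = +0.243154-0.033380i)
  m=6: +0.254608-0.342275i × +0.173766+0.238657i = +0.125929+0.001288i  (running Σ = +0.369082-0.032091i)
  m=7: +0.353700-0.013885i × -0.057311+0.088481i = -0.019042+0.032091i  (running Σ = +0.350040+0.000000i)
Total Σ_m = +0.350040+0.000000i. Multiply by 0.837758: +0.293249+0.000000i. P_7(cos γ) = 0.293249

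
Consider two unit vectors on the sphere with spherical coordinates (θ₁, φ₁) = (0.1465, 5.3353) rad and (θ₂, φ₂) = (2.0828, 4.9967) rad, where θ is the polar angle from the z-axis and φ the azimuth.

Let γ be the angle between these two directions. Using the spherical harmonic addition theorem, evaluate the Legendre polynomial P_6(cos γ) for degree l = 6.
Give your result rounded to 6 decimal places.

Expand P_6 via completeness: Σ_{m} conj(Y_{6,m}) at Ω₁ times Y_{6,m} at Ω₂ —
  term(m=-6) = -0.00000 + 0.00000j   from Y*(Ω₁)=0.00000 + 0.00000j, Y(Ω₂)=0.02855 + 0.21011j
  term(m=-5) = 0.00001 - 0.00004j   from Y*(Ω₁)=0.00000 + 0.00011j, Y(Ω₂)=-0.40821 - 0.06138j
  term(m=-4) = 0.00011 + 0.00052j   from Y*(Ω₁)=-0.00126 + 0.00096j, Y(Ω₂)=0.14199 - 0.30673j
  term(m=-3) = 0.00062 + 0.00101j   from Y*(Ω₁)=-0.01488 - 0.00457j, Y(Ω₂)=-0.05728 - 0.05003j
  term(m=-2) = -0.02849 - 0.02290j   from Y*(Ω₁)=-0.03322 - 0.09860j, Y(Ω₂)=0.29602 - 0.18916j
  term(m=-1) = 0.02144 + 0.00755j   from Y*(Ω₁)=0.25157 - 0.35022j, Y(Ω₂)=0.01479 + 0.05060j
  term(m=+0) = 0.26705 + 0.00000j   from Y*(Ω₁)=0.80030 + 0.00000j, Y(Ω₂)=0.33369 + 0.00000j
  term(m=+1) = 0.02144 - 0.00755j   from Y*(Ω₁)=-0.25157 - 0.35022j, Y(Ω₂)=-0.01479 + 0.05060j
  term(m=+2) = -0.02849 + 0.02290j   from Y*(Ω₁)=-0.03322 + 0.09860j, Y(Ω₂)=0.29602 + 0.18916j
  term(m=+3) = 0.00062 - 0.00101j   from Y*(Ω₁)=0.01488 - 0.00457j, Y(Ω₂)=0.05728 - 0.05003j
  term(m=+4) = 0.00011 - 0.00052j   from Y*(Ω₁)=-0.00126 - 0.00096j, Y(Ω₂)=0.14199 + 0.30673j
  term(m=+5) = 0.00001 + 0.00004j   from Y*(Ω₁)=-0.00000 + 0.00011j, Y(Ω₂)=0.40821 - 0.06138j
  term(m=+6) = -0.00000 - 0.00000j   from Y*(Ω₁)=0.00000 - 0.00000j, Y(Ω₂)=0.02855 - 0.21011j
Σ over m = 0.25444 + 0.00000j; ×(4π/13) → 0.24596 + 0.00000j. Real part: 0.245956

0.245956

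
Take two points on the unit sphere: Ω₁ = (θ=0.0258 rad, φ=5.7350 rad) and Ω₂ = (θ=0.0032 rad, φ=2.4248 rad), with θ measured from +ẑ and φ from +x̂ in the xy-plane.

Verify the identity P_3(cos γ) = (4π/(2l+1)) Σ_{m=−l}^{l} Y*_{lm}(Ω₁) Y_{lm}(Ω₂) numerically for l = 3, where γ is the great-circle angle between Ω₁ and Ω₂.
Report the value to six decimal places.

Addition theorem: P_3(cos γ) = (4π/7) Σ_m Y*_{lm}(Ω₁) Y_{lm}(Ω₂), m = −3…3:
  m=-3: -0.000001-0.000007i × +0.000000-0.000000i = -0.000000-0.000000i  (running Σ = -0.000000-0.000000i)
  m=-2: +0.000311-0.000605i × +0.000001+0.000010i = +0.000000+0.000000i  (running Σ = +0.000000+0.000000i)
  m=-1: +0.028438-0.017365i × -0.003119-0.002718i = -0.000136-0.000023i  (running Σ = -0.000136-0.000023i)
  m=0: +0.744863-0.000000i × +0.746330+0.000000i = +0.555913+0.000000i  (running Σ = +0.555778-0.000023i)
  m=1: -0.028438-0.017365i × +0.003119-0.002718i = -0.000136+0.000023i  (running Σ = +0.555642+0.000000i)
  m=2: +0.000311+0.000605i × +0.000001-0.000010i = +0.000000-0.000000i  (running Σ = +0.555642-0.000000i)
  m=3: +0.000001-0.000007i × -0.000000-0.000000i = -0.000000+0.000000i  (running Σ = +0.555642+0.000000i)
Accumulated sum +0.555642+0.000000i; after 4π/(2l+1) scaling, +0.997486+0.000000i ⇒ P_3 = 0.997486

0.997486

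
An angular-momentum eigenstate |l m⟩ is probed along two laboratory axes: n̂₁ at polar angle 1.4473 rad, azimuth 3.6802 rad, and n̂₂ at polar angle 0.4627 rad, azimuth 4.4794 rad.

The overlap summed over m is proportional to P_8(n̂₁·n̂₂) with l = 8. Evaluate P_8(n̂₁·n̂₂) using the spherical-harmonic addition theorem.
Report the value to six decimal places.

Term-by-term m-sum for l=8 (normalisation 4π/17 = 0.739198):
  m=-8: Y*=-0.19038 - 0.44591j  Y=-0.00023 + 0.00078j  product 0.00039 - 0.00004j
  m=-7: Y*=0.19471 + 0.14157j  Y=0.00650 + 0.00039j  product 0.00121 + 0.00100j
  m=-6: Y*=0.27658 + 0.02497j  Y=-0.00564 - 0.03229j  product -0.00075 - 0.00907j
  m=-5: Y*=-0.24084 + 0.11591j  Y=-0.10675 + 0.04587j  product 0.02039 - 0.02342j
  m=-4: Y*=-0.11218 + 0.16987j  Y=0.17504 + 0.23566j  product -0.05967 + 0.00330j
  m=-3: Y*=0.01237 - 0.27465j  Y=0.32148 - 0.38247j  product -0.10107 - 0.09303j
  m=-2: Y*=-0.08002 - 0.14873j  Y=-0.41084 - 0.20662j  product 0.00214 + 0.07764j
  m=-1: Y*=0.23776 + 0.14207j  Y=0.01025 - 0.04319j  product 0.00857 - 0.00881j
  m=+0: Y*=0.15843 + 0.00000j  Y=-0.47441 + 0.00000j  product -0.07516 + 0.00000j
  m=+1: Y*=-0.23776 + 0.14207j  Y=-0.01025 - 0.04319j  product 0.00857 + 0.00881j
  m=+2: Y*=-0.08002 + 0.14873j  Y=-0.41084 + 0.20662j  product 0.00214 - 0.07764j
  m=+3: Y*=-0.01237 - 0.27465j  Y=-0.32148 - 0.38247j  product -0.10107 + 0.09303j
  m=+4: Y*=-0.11218 - 0.16987j  Y=0.17504 - 0.23566j  product -0.05967 - 0.00330j
  m=+5: Y*=0.24084 + 0.11591j  Y=0.10675 + 0.04587j  product 0.02039 + 0.02342j
  m=+6: Y*=0.27658 - 0.02497j  Y=-0.00564 + 0.03229j  product -0.00075 + 0.00907j
  m=+7: Y*=-0.19471 + 0.14157j  Y=-0.00650 + 0.00039j  product 0.00121 - 0.00100j
  m=+8: Y*=-0.19038 + 0.44591j  Y=-0.00023 - 0.00078j  product 0.00039 + 0.00004j
Total Σ_m = -0.33271 - 0.00000j. Multiply by 0.739198: -0.24594 - 0.00000j. P_8(cos γ) = -0.245940

-0.245940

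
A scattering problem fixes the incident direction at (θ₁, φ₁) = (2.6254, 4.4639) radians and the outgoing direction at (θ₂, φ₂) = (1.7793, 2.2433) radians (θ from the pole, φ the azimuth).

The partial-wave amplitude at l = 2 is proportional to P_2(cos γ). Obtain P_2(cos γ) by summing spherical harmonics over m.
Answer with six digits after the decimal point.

Expand P_2 via completeness: Σ_{m} conj(Y_{2,m}) at Ω₁ times Y_{2,m} at Ω₂ —
  m=-2: Y*=(-0.082718, 0.044865)  Y=(-0.082772, 0.360339)  product (-0.009320, -0.033520)
  m=-1: Y*=(0.081560, 0.321440)  Y=(0.097461, 0.122386)  product (-0.031391, 0.041310)
  m=+0: Y*=(0.400282, -0.000000)  Y=(-0.274850, 0.000000)  product (-0.110018, 0.000000)
  m=+1: Y*=(-0.081560, 0.321440)  Y=(-0.097461, 0.122386)  product (-0.031391, -0.041310)
  m=+2: Y*=(-0.082718, -0.044865)  Y=(-0.082772, -0.360339)  product (-0.009320, 0.033520)
Total Σ_m = (-0.191439, 0.000000). Multiply by 2.513274: (-0.481139, 0.000000). P_2(cos γ) = -0.481139

-0.481139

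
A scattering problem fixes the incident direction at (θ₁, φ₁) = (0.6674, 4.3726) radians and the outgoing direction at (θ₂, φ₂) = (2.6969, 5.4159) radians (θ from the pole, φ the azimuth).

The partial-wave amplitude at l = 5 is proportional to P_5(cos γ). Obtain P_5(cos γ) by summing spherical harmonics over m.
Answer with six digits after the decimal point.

0.090394

Addition theorem: P_5(cos γ) = (4π/11) Σ_m Y*_{lm}(Ω₁) Y_{lm}(Ω₂), m = −5…5:
  m=-5: -0.04181 + 0.00539j × -0.00251 - 0.00636j = 0.00014 + 0.00025j  (running Σ = 0.00014 + 0.00025j)
  m=-4: 0.03554 - 0.16541j × 0.04296 + 0.01460j = 0.00394 - 0.00659j  (running Σ = 0.00408 - 0.00634j)
  m=-3: 0.31806 + 0.19563j × -0.14965 + 0.08965j = -0.06514 - 0.00076j  (running Σ = -0.06106 - 0.00710j)
  m=-2: -0.33744 + 0.27264j × 0.06670 - 0.40359j = 0.08753 + 0.15437j  (running Σ = 0.02648 + 0.14728j)
  m=-1: -0.02348 - 0.06642j × 0.31530 + 0.37169j = 0.01728 - 0.02967j  (running Σ = 0.04376 + 0.11761j)
  m=0: -0.38647 + 0.00000j × 0.02171 + 0.00000j = -0.00839 + 0.00000j  (running Σ = 0.03537 + 0.11761j)
  m=1: 0.02348 - 0.06642j × -0.31530 + 0.37169j = 0.01728 + 0.02967j  (running Σ = 0.05265 + 0.14728j)
  m=2: -0.33744 - 0.27264j × 0.06670 + 0.40359j = 0.08753 - 0.15437j  (running Σ = 0.14018 - 0.00710j)
  m=3: -0.31806 + 0.19563j × 0.14965 + 0.08965j = -0.06514 + 0.00076j  (running Σ = 0.07505 - 0.00634j)
  m=4: 0.03554 + 0.16541j × 0.04296 - 0.01460j = 0.00394 + 0.00659j  (running Σ = 0.07899 + 0.00025j)
  m=5: 0.04181 + 0.00539j × 0.00251 - 0.00636j = 0.00014 - 0.00025j  (running Σ = 0.07913 - 0.00000j)
Total Σ_m = 0.07913 - 0.00000j. Multiply by 1.142397: 0.09039 - 0.00000j. P_5(cos γ) = 0.090394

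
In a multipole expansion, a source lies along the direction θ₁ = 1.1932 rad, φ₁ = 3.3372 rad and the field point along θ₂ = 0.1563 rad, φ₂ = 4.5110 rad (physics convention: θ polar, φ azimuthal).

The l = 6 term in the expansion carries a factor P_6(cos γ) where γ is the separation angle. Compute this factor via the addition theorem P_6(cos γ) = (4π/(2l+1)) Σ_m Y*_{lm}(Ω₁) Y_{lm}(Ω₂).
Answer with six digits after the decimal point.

0.311871

Summing Y*_{l m}(θ₁,φ₁)·Y_{l m}(θ₂,φ₂) over m ∈ [−6, 6]; prefactor 4π/(2·6+1) = 0.966644:
  term(m=-6) = 0.00000 - 0.00000j   from Y*(Ω₁)=0.12054 + 0.28739j, Y(Ω₂)=-0.00000 - 0.00001j
  term(m=-5) = 0.00006 + 0.00003j   from Y*(Ω₁)=-0.23921 - 0.35515j, Y(Ω₂)=-0.00013 + 0.00008j
  term(m=-4) = -0.00000 + 0.00027j   from Y*(Ω₁)=0.09356 + 0.09300j, Y(Ω₂)=0.00141 + 0.00147j
  term(m=-3) = 0.00506 - 0.00202j   from Y*(Ω₁)=0.24170 + 0.16072j, Y(Ω₂)=0.01066 - 0.01545j
  term(m=-2) = 0.01936 + 0.01970j   from Y*(Ω₁)=-0.21776 - 0.08982j, Y(Ω₂)=-0.10786 - 0.04596j
  term(m=-1) = 0.03786 - 0.09031j   from Y*(Ω₁)=-0.21216 - 0.04204j, Y(Ω₂)=-0.09056 + 0.44360j
  term(m=+0) = 0.19796 + 0.00000j   from Y*(Ω₁)=0.25635 + 0.00000j, Y(Ω₂)=0.77222 + 0.00000j
  term(m=+1) = 0.03786 + 0.09031j   from Y*(Ω₁)=0.21216 - 0.04204j, Y(Ω₂)=0.09056 + 0.44360j
  term(m=+2) = 0.01936 - 0.01970j   from Y*(Ω₁)=-0.21776 + 0.08982j, Y(Ω₂)=-0.10786 + 0.04596j
  term(m=+3) = 0.00506 + 0.00202j   from Y*(Ω₁)=-0.24170 + 0.16072j, Y(Ω₂)=-0.01066 - 0.01545j
  term(m=+4) = -0.00000 - 0.00027j   from Y*(Ω₁)=0.09356 - 0.09300j, Y(Ω₂)=0.00141 - 0.00147j
  term(m=+5) = 0.00006 - 0.00003j   from Y*(Ω₁)=0.23921 - 0.35515j, Y(Ω₂)=0.00013 + 0.00008j
  term(m=+6) = 0.00000 + 0.00000j   from Y*(Ω₁)=0.12054 - 0.28739j, Y(Ω₂)=-0.00000 + 0.00001j
Accumulated sum 0.32263 - 0.00000j; after 4π/(2l+1) scaling, 0.31187 - 0.00000j ⇒ P_6 = 0.311871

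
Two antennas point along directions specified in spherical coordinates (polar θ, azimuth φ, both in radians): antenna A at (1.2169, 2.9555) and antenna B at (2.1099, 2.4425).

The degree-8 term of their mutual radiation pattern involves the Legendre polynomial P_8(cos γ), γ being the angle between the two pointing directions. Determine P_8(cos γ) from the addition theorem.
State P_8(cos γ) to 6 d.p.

Addition theorem: P_8(cos γ) = (4π/17) Σ_m Y*_{lm}(Ω₁) Y_{lm}(Ω₂), m = −8…8:
  [-8]  conj(Y_{8,-8})(Ω₁) = 0.02532 - 0.30792j ; Y_{8,-8}(Ω₂) = 0.11689 - 0.09656j ; Δ = -0.02677 - 0.03844j
  [-7]  conj(Y_{8,-7})(Ω₁) = -0.12097 + 0.44026j ; Y_{8,-7}(Ω₂) = 0.06540 - 0.35686j ; Δ = 0.14920 + 0.07196j
  [-6]  conj(Y_{8,-6})(Ω₁) = 0.09018 - 0.18469j ; Y_{8,-6}(Ω₂) = -0.21979 - 0.38580j ; Δ = -0.09107 + 0.00580j
  [-5]  conj(Y_{8,-5})(Ω₁) = 0.14655 - 0.19669j ; Y_{8,-5}(Ω₂) = -0.17372 - 0.06418j ; Δ = -0.03808 + 0.02476j
  [-4]  conj(Y_{8,-4})(Ω₁) = -0.22829 + 0.21028j ; Y_{8,-4}(Ω₂) = 0.23093 - 0.08305j ; Δ = -0.03525 + 0.06752j
  [-3]  conj(Y_{8,-3})(Ω₁) = -0.09322 + 0.05822j ; Y_{8,-3}(Ω₂) = 0.16282 - 0.28015j ; Δ = 0.00113 + 0.03560j
  [-2]  conj(Y_{8,-2})(Ω₁) = 0.30361 - 0.11852j ; Y_{8,-2}(Ω₂) = 0.01560 + 0.08948j ; Δ = 0.01534 + 0.02532j
  [-1]  conj(Y_{8,-1})(Ω₁) = 0.04831 - 0.00910j ; Y_{8,-1}(Ω₂) = 0.26071 + 0.21919j ; Δ = 0.01459 + 0.00822j
  [+0]  conj(Y_{8,0})(Ω₁) = -0.32565 + 0.00000j ; Y_{8,0}(Ω₂) = -0.04153 + 0.00000j ; Δ = 0.01352 + 0.00000j
  [+1]  conj(Y_{8,1})(Ω₁) = -0.04831 - 0.00910j ; Y_{8,1}(Ω₂) = -0.26071 + 0.21919j ; Δ = 0.01459 - 0.00822j
  [+2]  conj(Y_{8,2})(Ω₁) = 0.30361 + 0.11852j ; Y_{8,2}(Ω₂) = 0.01560 - 0.08948j ; Δ = 0.01534 - 0.02532j
  [+3]  conj(Y_{8,3})(Ω₁) = 0.09322 + 0.05822j ; Y_{8,3}(Ω₂) = -0.16282 - 0.28015j ; Δ = 0.00113 - 0.03560j
  [+4]  conj(Y_{8,4})(Ω₁) = -0.22829 - 0.21028j ; Y_{8,4}(Ω₂) = 0.23093 + 0.08305j ; Δ = -0.03525 - 0.06752j
  [+5]  conj(Y_{8,5})(Ω₁) = -0.14655 - 0.19669j ; Y_{8,5}(Ω₂) = 0.17372 - 0.06418j ; Δ = -0.03808 - 0.02476j
  [+6]  conj(Y_{8,6})(Ω₁) = 0.09018 + 0.18469j ; Y_{8,6}(Ω₂) = -0.21979 + 0.38580j ; Δ = -0.09107 - 0.00580j
  [+7]  conj(Y_{8,7})(Ω₁) = 0.12097 + 0.44026j ; Y_{8,7}(Ω₂) = -0.06540 - 0.35686j ; Δ = 0.14920 - 0.07196j
  [+8]  conj(Y_{8,8})(Ω₁) = 0.02532 + 0.30792j ; Y_{8,8}(Ω₂) = 0.11689 + 0.09656j ; Δ = -0.02677 + 0.03844j
Σ over m = -0.00832 + 0.00000j; ×(4π/17) → -0.00615 + 0.00000j. Real part: -0.006151

-0.006151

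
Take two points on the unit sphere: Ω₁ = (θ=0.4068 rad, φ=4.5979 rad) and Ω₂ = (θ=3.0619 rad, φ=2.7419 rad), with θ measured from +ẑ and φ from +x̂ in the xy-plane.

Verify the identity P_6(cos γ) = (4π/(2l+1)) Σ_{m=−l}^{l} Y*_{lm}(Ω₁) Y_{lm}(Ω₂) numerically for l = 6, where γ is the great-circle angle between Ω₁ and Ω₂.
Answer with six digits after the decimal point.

-0.072515

Addition theorem: P_6(cos γ) = (4π/13) Σ_m Y*_{lm}(Ω₁) Y_{lm}(Ω₂), m = −6…6:
  [-6]  conj(Y_{6,-6})(Ω₁) = (-0.001433, 0.001176) ; Y_{6,-6}(Ω₂) = (-0.000000, 0.000000) ; Δ = (0.000000, -0.000000)
  [-5]  conj(Y_{6,-5})(Ω₁) = (-0.008074, -0.012529) ; Y_{6,-5}(Ω₂) = (-0.000002, 0.000005) ; Δ = (0.000000, -0.000000)
  [-4]  conj(Y_{6,-4})(Ω₁) = (0.064929, -0.032004) ; Y_{6,-4}(Ω₂) = (-0.000004, 0.000142) ; Δ = (0.000004, 0.000009)
  [-3]  conj(Y_{6,-3})(Ω₁) = (0.078343, 0.219055) ; Y_{6,-3}(Ω₂) = (0.000944, 0.002420) ; Δ = (-0.000456, 0.000396)
  [-2]  conj(Y_{6,-2})(Ω₁) = (-0.461535, 0.107568) ; Y_{6,-2}(Ω₂) = (0.022588, 0.023229) ; Δ = (-0.012924, -0.008291)
  [-1]  conj(Y_{6,-1})(Ω₁) = (-0.054261, -0.471871) ; Y_{6,-1}(Ω₂) = (0.234095, 0.098889) ; Δ = (0.033961, -0.115829)
  [+0]  conj(Y_{6,0})(Ω₁) = (-0.122253, -0.000000) ; Y_{6,0}(Ω₂) = (0.950387, 0.000000) ; Δ = (-0.116187, -0.000000)
  [+1]  conj(Y_{6,1})(Ω₁) = (0.054261, -0.471871) ; Y_{6,1}(Ω₂) = (-0.234095, 0.098889) ; Δ = (0.033961, 0.115829)
  [+2]  conj(Y_{6,2})(Ω₁) = (-0.461535, -0.107568) ; Y_{6,2}(Ω₂) = (0.022588, -0.023229) ; Δ = (-0.012924, 0.008291)
  [+3]  conj(Y_{6,3})(Ω₁) = (-0.078343, 0.219055) ; Y_{6,3}(Ω₂) = (-0.000944, 0.002420) ; Δ = (-0.000456, -0.000396)
  [+4]  conj(Y_{6,4})(Ω₁) = (0.064929, 0.032004) ; Y_{6,4}(Ω₂) = (-0.000004, -0.000142) ; Δ = (0.000004, -0.000009)
  [+5]  conj(Y_{6,5})(Ω₁) = (0.008074, -0.012529) ; Y_{6,5}(Ω₂) = (0.000002, 0.000005) ; Δ = (0.000000, 0.000000)
  [+6]  conj(Y_{6,6})(Ω₁) = (-0.001433, -0.001176) ; Y_{6,6}(Ω₂) = (-0.000000, -0.000000) ; Δ = (0.000000, 0.000000)
Total Σ_m = (-0.075017, -0.000000). Multiply by 0.966644: (-0.072515, -0.000000). P_6(cos γ) = -0.072515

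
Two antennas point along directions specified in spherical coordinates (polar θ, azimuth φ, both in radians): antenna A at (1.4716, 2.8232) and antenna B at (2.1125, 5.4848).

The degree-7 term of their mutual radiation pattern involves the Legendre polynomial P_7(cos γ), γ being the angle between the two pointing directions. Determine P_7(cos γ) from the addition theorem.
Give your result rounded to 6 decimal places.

Expand P_7 via completeness: Σ_{m} conj(Y_{7,m}) at Ω₁ times Y_{7,m} at Ω₂ —
  m=-7: Y*=0.29540 + 0.38224j  Y=0.13027 - 0.10850j  product 0.07996 + 0.01774j
  m=-6: Y*=-0.05992 - 0.16962j  Y=-0.02972 + 0.38057j  product 0.06633 - 0.01776j
  m=-5: Y*=-0.00661 - 0.31228j  Y=-0.27456 - 0.31275j  product -0.09585 + 0.08781j
  m=-4: Y*=-0.05995 + 0.19571j  Y=0.09285 + 0.00483j  product -0.00651 + 0.01788j
  m=-3: Y*=-0.14897 + 0.21061j  Y=0.22681 - 0.20979j  product 0.01040 + 0.07902j
  m=-2: Y*=0.17190 - 0.12713j  Y=-0.00636 + 0.24490j  product 0.03004 + 0.04291j
  m=-1: Y*=0.22475 - 0.07408j  Y=0.15148 + 0.15546j  product 0.04556 + 0.02372j
  m=+0: Y*=-0.21624 + 0.00000j  Y=-0.27547 + 0.00000j  product 0.05957 + 0.00000j
  m=+1: Y*=-0.22475 - 0.07408j  Y=-0.15148 + 0.15546j  product 0.04556 - 0.02372j
  m=+2: Y*=0.17190 + 0.12713j  Y=-0.00636 - 0.24490j  product 0.03004 - 0.04291j
  m=+3: Y*=0.14897 + 0.21061j  Y=-0.22681 - 0.20979j  product 0.01040 - 0.07902j
  m=+4: Y*=-0.05995 - 0.19571j  Y=0.09285 - 0.00483j  product -0.00651 - 0.01788j
  m=+5: Y*=0.00661 - 0.31228j  Y=0.27456 - 0.31275j  product -0.09585 - 0.08781j
  m=+6: Y*=-0.05992 + 0.16962j  Y=-0.02972 - 0.38057j  product 0.06633 + 0.01776j
  m=+7: Y*=-0.29540 + 0.38224j  Y=-0.13027 - 0.10850j  product 0.07996 - 0.01774j
Σ over m = 0.31941 + 0.00000j; ×(4π/15) → 0.26759 + 0.00000j. Real part: 0.267592

0.267592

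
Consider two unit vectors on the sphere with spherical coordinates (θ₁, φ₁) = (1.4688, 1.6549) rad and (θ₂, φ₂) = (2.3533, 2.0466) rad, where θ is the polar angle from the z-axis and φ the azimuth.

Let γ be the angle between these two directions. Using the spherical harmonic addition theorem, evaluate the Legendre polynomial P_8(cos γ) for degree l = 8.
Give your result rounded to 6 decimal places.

0.160807

Expand P_8 via completeness: Σ_{m} conj(Y_{8,m}) at Ω₁ times Y_{8,m} at Ω₂ —
  term(m=-8) = (-0.016298, -0.000130)   from Y*(Ω₁)=(0.386639, 0.308101), Y(Ω₂)=(-0.025945, 0.020338)
  term(m=-7) = (0.024445, 0.010326)   from Y*(Ω₁)=(0.112395, -0.168329), Y(Ω₂)=(0.024636, 0.128770)
  term(m=-6) = (0.066935, 0.067742)   from Y*(Ω₁)=(0.269694, 0.148957), Y(Ω₂)=(0.296479, 0.087431)
  term(m=-5) = (-0.039751, -0.097340)   from Y*(Ω₁)=(0.093670, -0.209462), Y(Ω₂)=(0.316543, -0.331333)
  term(m=-4) = (0.000346, -0.086489)   from Y*(Ω₁)=(0.230628, 0.080652), Y(Ω₂)=(-0.115520, -0.334618)
  term(m=-3) = (0.005823, -0.013941)   from Y*(Ω₁)=(0.059773, -0.231855), Y(Ω₂)=(0.062452, 0.009017)
  term(m=-2) = (0.058434, -0.058200)   from Y*(Ω₁)=(0.211822, 0.035970), Y(Ω₂)=(0.222780, -0.312593)
  term(m=-1) = (-0.027219, 0.011243)   from Y*(Ω₁)=(0.020414, -0.242149), Y(Ω₂)=(-0.055511, -0.107728)
  term(m=+0) = (0.072113, 0.000000)   from Y*(Ω₁)=(0.205986, -0.000000), Y(Ω₂)=(0.350087, 0.000000)
  term(m=+1) = (-0.027219, -0.011243)   from Y*(Ω₁)=(-0.020414, -0.242149), Y(Ω₂)=(0.055511, -0.107728)
  term(m=+2) = (0.058434, 0.058200)   from Y*(Ω₁)=(0.211822, -0.035970), Y(Ω₂)=(0.222780, 0.312593)
  term(m=+3) = (0.005823, 0.013941)   from Y*(Ω₁)=(-0.059773, -0.231855), Y(Ω₂)=(-0.062452, 0.009017)
  term(m=+4) = (0.000346, 0.086489)   from Y*(Ω₁)=(0.230628, -0.080652), Y(Ω₂)=(-0.115520, 0.334618)
  term(m=+5) = (-0.039751, 0.097340)   from Y*(Ω₁)=(-0.093670, -0.209462), Y(Ω₂)=(-0.316543, -0.331333)
  term(m=+6) = (0.066935, -0.067742)   from Y*(Ω₁)=(0.269694, -0.148957), Y(Ω₂)=(0.296479, -0.087431)
  term(m=+7) = (0.024445, -0.010326)   from Y*(Ω₁)=(-0.112395, -0.168329), Y(Ω₂)=(-0.024636, 0.128770)
  term(m=+8) = (-0.016298, 0.000130)   from Y*(Ω₁)=(0.386639, -0.308101), Y(Ω₂)=(-0.025945, -0.020338)
Σ over m = (0.217542, 0.000000); ×(4π/17) → (0.160807, 0.000000). Real part: 0.160807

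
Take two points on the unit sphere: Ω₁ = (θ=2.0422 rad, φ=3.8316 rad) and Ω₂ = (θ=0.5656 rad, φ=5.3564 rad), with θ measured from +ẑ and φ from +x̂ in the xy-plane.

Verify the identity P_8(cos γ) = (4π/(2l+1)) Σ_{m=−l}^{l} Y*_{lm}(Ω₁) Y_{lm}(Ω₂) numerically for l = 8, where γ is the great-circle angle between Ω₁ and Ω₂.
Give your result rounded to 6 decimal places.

-0.283134

Expand P_8 via completeness: Σ_{m} conj(Y_{8,m}) at Ω₁ times Y_{8,m} at Ω₂ —
  m=-8: 0.14787 - 0.14142j × 0.00149 + 0.00317j = 0.00067 + 0.00026j  (running Σ = 0.00067 + 0.00026j)
  m=-7: 0.04897 - 0.41430j × 0.02164 + 0.00448j = 0.00292 - 0.00875j  (running Σ = 0.00359 - 0.00849j)
  m=-6: -0.21346 - 0.33131j × 0.06484 - 0.05715j = -0.03278 - 0.00928j  (running Σ = -0.02919 - 0.01777j)
  m=-5: -0.01849 - 0.00589j × -0.01830 - 0.23273j = -0.00103 + 0.00441j  (running Σ = -0.03022 - 0.01336j)
  m=-4: 0.31600 - 0.12679j × -0.36500 - 0.23167j = -0.14471 - 0.02693j  (running Σ = -0.17494 - 0.04029j)
  m=-3: 0.09446 - 0.17323j × -0.45469 + 0.17179j = -0.01319 + 0.09499j  (running Σ = -0.18813 + 0.05470j)
  m=-2: 0.04747 + 0.24582j × -0.04278 + 0.14723j = -0.03822 - 0.00353j  (running Σ = -0.22635 + 0.05118j)
  m=-1: 0.19482 + 0.16079j × -0.21404 - 0.28508j = 0.00414 - 0.08996j  (running Σ = -0.22221 - 0.03878j)
  m=0: -0.21651 + 0.00000j × -0.28354 + 0.00000j = 0.06139 + 0.00000j  (running Σ = -0.16082 - 0.03878j)
  m=1: -0.19482 + 0.16079j × 0.21404 - 0.28508j = 0.00414 + 0.08996j  (running Σ = -0.15668 + 0.05118j)
  m=2: 0.04747 - 0.24582j × -0.04278 - 0.14723j = -0.03822 + 0.00353j  (running Σ = -0.19490 + 0.05470j)
  m=3: -0.09446 - 0.17323j × 0.45469 + 0.17179j = -0.01319 - 0.09499j  (running Σ = -0.20809 - 0.04029j)
  m=4: 0.31600 + 0.12679j × -0.36500 + 0.23167j = -0.14471 + 0.02693j  (running Σ = -0.35281 - 0.01336j)
  m=5: 0.01849 - 0.00589j × 0.01830 - 0.23273j = -0.00103 - 0.00441j  (running Σ = -0.35384 - 0.01777j)
  m=6: -0.21346 + 0.33131j × 0.06484 + 0.05715j = -0.03278 + 0.00928j  (running Σ = -0.38662 - 0.00849j)
  m=7: -0.04897 - 0.41430j × -0.02164 + 0.00448j = 0.00292 + 0.00875j  (running Σ = -0.38370 + 0.00026j)
  m=8: 0.14787 + 0.14142j × 0.00149 - 0.00317j = 0.00067 - 0.00026j  (running Σ = -0.38303 - 0.00000j)
Σ over m = -0.38303 - 0.00000j; ×(4π/17) → -0.28313 - 0.00000j. Real part: -0.283134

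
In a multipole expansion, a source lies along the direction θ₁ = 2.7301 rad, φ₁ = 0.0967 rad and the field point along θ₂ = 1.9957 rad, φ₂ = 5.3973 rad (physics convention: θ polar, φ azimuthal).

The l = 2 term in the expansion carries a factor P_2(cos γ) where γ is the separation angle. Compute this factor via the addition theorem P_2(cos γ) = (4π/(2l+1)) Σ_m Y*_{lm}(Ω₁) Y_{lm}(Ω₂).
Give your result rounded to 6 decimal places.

0.004642

Expand P_2 via completeness: Σ_{m} conj(Y_{2,m}) at Ω₁ times Y_{2,m} at Ω₂ —
  [-2]  conj(Y_{2,-2})(Ω₁) = 0.06064 + 0.01188j ; Y_{2,-2}(Ω₂) = -0.06401 + 0.31418j ; Δ = -0.00761 + 0.01829j
  [-1]  conj(Y_{2,-1})(Ω₁) = -0.28189 - 0.02734j ; Y_{2,-1}(Ω₂) = -0.18355 - 0.22471j ; Δ = 0.04560 + 0.06836j
  [+0]  conj(Y_{2,0})(Ω₁) = 0.47941 + 0.00000j ; Y_{2,0}(Ω₂) = -0.15460 + 0.00000j ; Δ = -0.07412 + 0.00000j
  [+1]  conj(Y_{2,1})(Ω₁) = 0.28189 - 0.02734j ; Y_{2,1}(Ω₂) = 0.18355 - 0.22471j ; Δ = 0.04560 - 0.06836j
  [+2]  conj(Y_{2,2})(Ω₁) = 0.06064 - 0.01188j ; Y_{2,2}(Ω₂) = -0.06401 - 0.31418j ; Δ = -0.00761 - 0.01829j
Σ over m = 0.00185 + 0.00000j; ×(4π/5) → 0.00464 + 0.00000j. Real part: 0.004642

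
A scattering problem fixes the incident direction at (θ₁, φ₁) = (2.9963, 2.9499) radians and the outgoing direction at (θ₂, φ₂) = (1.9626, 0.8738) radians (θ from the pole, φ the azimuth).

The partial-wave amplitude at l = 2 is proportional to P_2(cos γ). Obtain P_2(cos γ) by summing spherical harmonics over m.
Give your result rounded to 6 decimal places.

Expand P_2 via completeness: Σ_{m} conj(Y_{2,m}) at Ω₁ times Y_{2,m} at Ω₂ —
  term(m=-2) = -0.001420-0.002263i   from Y*(Ω₁)=+0.007509-0.003029i, Y(Ω₂)=-0.058033-0.324806i
  term(m=-1) = -0.014607+0.026404i   from Y*(Ω₁)=+0.108645-0.021085i, Y(Ω₂)=-0.175017+0.209059i
  term(m=+0) = -0.108398+0.000000i   from Y*(Ω₁)=+0.610950-0.000000i, Y(Ω₂)=-0.177426+0.000000i
  term(m=+1) = -0.014607-0.026404i   from Y*(Ω₁)=-0.108645-0.021085i, Y(Ω₂)=+0.175017+0.209059i
  term(m=+2) = -0.001420+0.002263i   from Y*(Ω₁)=+0.007509+0.003029i, Y(Ω₂)=-0.058033+0.324806i
Σ over m = -0.140451-0.000000i; ×(4π/5) → -0.352992-0.000000i. Real part: -0.352992

-0.352992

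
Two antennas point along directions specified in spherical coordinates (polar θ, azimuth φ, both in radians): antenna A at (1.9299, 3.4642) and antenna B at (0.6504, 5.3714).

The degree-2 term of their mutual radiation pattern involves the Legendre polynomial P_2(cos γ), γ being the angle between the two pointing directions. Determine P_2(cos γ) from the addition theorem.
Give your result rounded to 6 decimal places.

Summing Y*_{l m}(θ₁,φ₁)·Y_{l m}(θ₂,φ₂) over m ∈ [−2, 2]; prefactor 4π/(2·2+1) = 2.513274:
  m=-2: Y*=0.27050 + 0.20360j  Y=-0.03542 + 0.13712j  product -0.03750 + 0.02988j
  m=-1: Y*=0.24107 + 0.08059j  Y=0.22796 + 0.29432j  product 0.03124 + 0.08932j
  m=+0: Y*=-0.19853 + 0.00000j  Y=0.28388 + 0.00000j  product -0.05636 + 0.00000j
  m=+1: Y*=-0.24107 + 0.08059j  Y=-0.22796 + 0.29432j  product 0.03124 - 0.08932j
  m=+2: Y*=0.27050 - 0.20360j  Y=-0.03542 - 0.13712j  product -0.03750 - 0.02988j
Accumulated sum -0.06889 - 0.00000j; after 4π/(2l+1) scaling, -0.17313 - 0.00000j ⇒ P_2 = -0.173131

-0.173131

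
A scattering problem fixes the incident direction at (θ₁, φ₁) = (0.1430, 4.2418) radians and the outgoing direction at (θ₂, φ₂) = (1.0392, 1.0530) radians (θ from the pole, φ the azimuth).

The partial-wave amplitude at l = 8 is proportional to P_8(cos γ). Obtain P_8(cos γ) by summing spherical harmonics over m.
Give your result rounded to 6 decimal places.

Expand P_8 via completeness: Σ_{m} conj(Y_{8,m}) at Ω₁ times Y_{8,m} at Ω₂ —
  term(m=-8) = +0.000000+0.000000i   from Y*(Ω₁)=-0.000000+0.000000i, Y(Ω₂)=-0.084788-0.132275i
  term(m=-7) = -0.000001-0.000000i   from Y*(Ω₁)=-0.000000-0.000002i, Y(Ω₂)=+0.171640-0.327304i
  term(m=-6) = +0.000018+0.000005i   from Y*(Ω₁)=+0.000041+0.000014i, Y(Ω₂)=+0.440509-0.015342i
  term(m=-5) = -0.000090-0.000022i   from Y*(Ω₁)=-0.000393+0.000390i, Y(Ω₂)=+0.087976+0.142656i
  term(m=-4) = -0.001348-0.000258i   from Y*(Ω₁)=-0.001622-0.005036i, Y(Ω₂)=+0.124477-0.227644i
  term(m=-3) = +0.011623+0.001657i   from Y*(Ω₁)=+0.036963+0.005928i, Y(Ω₂)=+0.313561-0.005459i
  term(m=-2) = +0.020695+0.001960i   from Y*(Ω₁)=-0.110100+0.151126i, Y(Ω₂)=-0.056701-0.095629i
  term(m=-1) = -0.196044-0.009262i   from Y*(Ω₁)=-0.265023-0.520973i, Y(Ω₂)=+0.166197-0.291757i
  term(m=+0) = -0.048728+0.000000i   from Y*(Ω₁)=+0.772487-0.000000i, Y(Ω₂)=-0.063079+0.000000i
  term(m=+1) = -0.196044+0.009262i   from Y*(Ω₁)=+0.265023-0.520973i, Y(Ω₂)=-0.166197-0.291757i
  term(m=+2) = +0.020695-0.001960i   from Y*(Ω₁)=-0.110100-0.151126i, Y(Ω₂)=-0.056701+0.095629i
  term(m=+3) = +0.011623-0.001657i   from Y*(Ω₁)=-0.036963+0.005928i, Y(Ω₂)=-0.313561-0.005459i
  term(m=+4) = -0.001348+0.000258i   from Y*(Ω₁)=-0.001622+0.005036i, Y(Ω₂)=+0.124477+0.227644i
  term(m=+5) = -0.000090+0.000022i   from Y*(Ω₁)=+0.000393+0.000390i, Y(Ω₂)=-0.087976+0.142656i
  term(m=+6) = +0.000018-0.000005i   from Y*(Ω₁)=+0.000041-0.000014i, Y(Ω₂)=+0.440509+0.015342i
  term(m=+7) = -0.000001+0.000000i   from Y*(Ω₁)=+0.000000-0.000002i, Y(Ω₂)=-0.171640-0.327304i
  term(m=+8) = +0.000000-0.000000i   from Y*(Ω₁)=-0.000000-0.000000i, Y(Ω₂)=-0.084788+0.132275i
Σ over m = -0.379022+0.000000i; ×(4π/17) → -0.280173+0.000000i. Real part: -0.280173

-0.280173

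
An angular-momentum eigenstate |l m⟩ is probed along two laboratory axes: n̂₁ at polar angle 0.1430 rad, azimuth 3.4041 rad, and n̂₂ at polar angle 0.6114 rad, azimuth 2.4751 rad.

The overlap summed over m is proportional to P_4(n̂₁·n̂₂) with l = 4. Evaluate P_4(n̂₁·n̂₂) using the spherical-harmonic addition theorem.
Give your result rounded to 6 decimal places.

-0.007870

Expand P_4 via completeness: Σ_{m} conj(Y_{4,m}) at Ω₁ times Y_{4,m} at Ω₂ —
  [-4]  conj(Y_{4,-4})(Ω₁) = +0.000091+0.000158i ; Y_{4,-4}(Ω₂) = -0.042711+0.021999i ; Δ = -0.000007-0.000005i
  [-3]  conj(Y_{4,-3})(Ω₁) = -0.002530-0.002541i ; Y_{4,-3}(Ω₂) = +0.080577-0.176307i ; Δ = -0.000652+0.000241i
  [-2]  conj(Y_{4,-2})(Ω₁) = +0.034439+0.019948i ; Y_{4,-2}(Ω₂) = +0.095906+0.395656i ; Δ = -0.004590+0.015539i
  [-1]  conj(Y_{4,-1})(Ω₁) = -0.248625-0.066808i ; Y_{4,-1}(Ω₂) = -0.295995-0.232818i ; Δ = +0.058038+0.077659i
  [+0]  conj(Y_{4,0})(Ω₁) = +0.761871-0.000000i ; Y_{4,0}(Ω₂) = -0.145975+0.000000i ; Δ = -0.111214+0.000000i
  [+1]  conj(Y_{4,1})(Ω₁) = +0.248625-0.066808i ; Y_{4,1}(Ω₂) = +0.295995-0.232818i ; Δ = +0.058038-0.077659i
  [+2]  conj(Y_{4,2})(Ω₁) = +0.034439-0.019948i ; Y_{4,2}(Ω₂) = +0.095906-0.395656i ; Δ = -0.004590-0.015539i
  [+3]  conj(Y_{4,3})(Ω₁) = +0.002530-0.002541i ; Y_{4,3}(Ω₂) = -0.080577-0.176307i ; Δ = -0.000652-0.000241i
  [+4]  conj(Y_{4,4})(Ω₁) = +0.000091-0.000158i ; Y_{4,4}(Ω₂) = -0.042711-0.021999i ; Δ = -0.000007+0.000005i
Accumulated sum -0.005637+0.000000i; after 4π/(2l+1) scaling, -0.007870+0.000000i ⇒ P_4 = -0.007870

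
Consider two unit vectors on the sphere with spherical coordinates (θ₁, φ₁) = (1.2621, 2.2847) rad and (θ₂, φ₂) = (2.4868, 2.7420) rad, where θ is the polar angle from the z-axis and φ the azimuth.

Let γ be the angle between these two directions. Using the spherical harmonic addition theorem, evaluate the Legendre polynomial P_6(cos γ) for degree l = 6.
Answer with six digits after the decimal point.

0.087131

Addition theorem: P_6(cos γ) = (4π/13) Σ_m Y*_{lm}(Ω₁) Y_{lm}(Ω₂), m = −6…6:
  [-6]  conj(Y_{6,-6})(Ω₁) = (0.150267, 0.328546) ; Y_{6,-6}(Ω₂) = (-0.018131, 0.016690) ; Δ = (-0.008208, -0.003449)
  [-5]  conj(Y_{6,-5})(Ω₁) = (0.165618, -0.363107) ; Y_{6,-5}(Ω₂) = (-0.046064, 0.101195) ; Δ = (0.029116, 0.033486)
  [-4]  conj(Y_{6,-4})(Ω₁) = (-0.004329, 0.001273) ; Y_{6,-4}(Ω₂) = (-0.008010, 0.290429) ; Δ = (-0.000335, -0.001268)
  [-3]  conj(Y_{6,-3})(Ω₁) = (-0.285794, -0.183554) ; Y_{6,-3}(Ω₂) = (0.166295, 0.426193) ; Δ = (0.030703, -0.152327)
  [-2]  conj(Y_{6,-2})(Ω₁) = (0.016022, 0.111287) ; Y_{6,-2}(Ω₂) = (0.230538, 0.236985) ; Δ = (-0.022680, 0.029453)
  [-1]  conj(Y_{6,-1})(Ω₁) = (-0.196146, 0.226407) ; Y_{6,-1}(Ω₂) = (-0.148932, -0.062896) ; Δ = (0.043453, -0.021383)
  [+0]  conj(Y_{6,0})(Ω₁) = (0.139205, -0.000000) ; Y_{6,0}(Ω₂) = (-0.387633, 0.000000) ; Δ = (-0.053960, 0.000000)
  [+1]  conj(Y_{6,1})(Ω₁) = (0.196146, 0.226407) ; Y_{6,1}(Ω₂) = (0.148932, -0.062896) ; Δ = (0.043453, 0.021383)
  [+2]  conj(Y_{6,2})(Ω₁) = (0.016022, -0.111287) ; Y_{6,2}(Ω₂) = (0.230538, -0.236985) ; Δ = (-0.022680, -0.029453)
  [+3]  conj(Y_{6,3})(Ω₁) = (0.285794, -0.183554) ; Y_{6,3}(Ω₂) = (-0.166295, 0.426193) ; Δ = (0.030703, 0.152327)
  [+4]  conj(Y_{6,4})(Ω₁) = (-0.004329, -0.001273) ; Y_{6,4}(Ω₂) = (-0.008010, -0.290429) ; Δ = (-0.000335, 0.001268)
  [+5]  conj(Y_{6,5})(Ω₁) = (-0.165618, -0.363107) ; Y_{6,5}(Ω₂) = (0.046064, 0.101195) ; Δ = (0.029116, -0.033486)
  [+6]  conj(Y_{6,6})(Ω₁) = (0.150267, -0.328546) ; Y_{6,6}(Ω₂) = (-0.018131, -0.016690) ; Δ = (-0.008208, 0.003449)
Total Σ_m = (0.090137, -0.000000). Multiply by 0.966644: (0.087131, -0.000000). P_6(cos γ) = 0.087131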